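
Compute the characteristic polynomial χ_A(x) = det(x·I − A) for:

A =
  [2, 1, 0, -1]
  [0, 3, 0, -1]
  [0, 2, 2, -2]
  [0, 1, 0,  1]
x^4 - 8*x^3 + 24*x^2 - 32*x + 16

Expanding det(x·I − A) (e.g. by cofactor expansion or by noting that A is similar to its Jordan form J, which has the same characteristic polynomial as A) gives
  χ_A(x) = x^4 - 8*x^3 + 24*x^2 - 32*x + 16
which factors as (x - 2)^4. The eigenvalues (with algebraic multiplicities) are λ = 2 with multiplicity 4.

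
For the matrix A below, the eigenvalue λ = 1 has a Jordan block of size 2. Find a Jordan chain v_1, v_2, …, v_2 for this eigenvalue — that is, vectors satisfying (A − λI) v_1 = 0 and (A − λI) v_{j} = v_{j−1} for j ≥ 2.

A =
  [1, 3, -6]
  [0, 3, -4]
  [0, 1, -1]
A Jordan chain for λ = 1 of length 2:
v_1 = (3, 2, 1)ᵀ
v_2 = (0, 1, 0)ᵀ

Let N = A − (1)·I. We want v_2 with N^2 v_2 = 0 but N^1 v_2 ≠ 0; then v_{j-1} := N · v_j for j = 2, …, 2.

Pick v_2 = (0, 1, 0)ᵀ.
Then v_1 = N · v_2 = (3, 2, 1)ᵀ.

Sanity check: (A − (1)·I) v_1 = (0, 0, 0)ᵀ = 0. ✓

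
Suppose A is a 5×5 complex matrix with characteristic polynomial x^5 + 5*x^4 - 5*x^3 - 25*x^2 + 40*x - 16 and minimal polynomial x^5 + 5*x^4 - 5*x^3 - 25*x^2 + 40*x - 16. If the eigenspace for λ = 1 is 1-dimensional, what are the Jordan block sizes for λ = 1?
Block sizes for λ = 1: [3]

Step 1 — from the characteristic polynomial, algebraic multiplicity of λ = 1 is 3. From dim ker(A − (1)·I) = 1, there are exactly 1 Jordan blocks for λ = 1.
Step 2 — from the minimal polynomial, the factor (x − 1)^3 tells us the largest block for λ = 1 has size 3.
Step 3 — with total size 3, 1 blocks, and largest block 3, the block sizes (in nonincreasing order) are [3].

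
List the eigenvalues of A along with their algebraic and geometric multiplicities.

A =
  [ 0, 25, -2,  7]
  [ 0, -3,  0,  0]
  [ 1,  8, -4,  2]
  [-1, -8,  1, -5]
λ = -3: alg = 4, geom = 2

Step 1 — factor the characteristic polynomial to read off the algebraic multiplicities:
  χ_A(x) = (x + 3)^4

Step 2 — compute geometric multiplicities via the rank-nullity identity g(λ) = n − rank(A − λI):
  rank(A − (-3)·I) = 2, so dim ker(A − (-3)·I) = n − 2 = 2

Summary:
  λ = -3: algebraic multiplicity = 4, geometric multiplicity = 2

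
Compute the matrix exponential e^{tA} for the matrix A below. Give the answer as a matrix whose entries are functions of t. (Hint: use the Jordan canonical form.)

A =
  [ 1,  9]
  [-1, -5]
e^{tA} =
  [3*t*exp(-2*t) + exp(-2*t), 9*t*exp(-2*t)]
  [-t*exp(-2*t), -3*t*exp(-2*t) + exp(-2*t)]

Strategy: write A = P · J · P⁻¹ where J is a Jordan canonical form, so e^{tA} = P · e^{tJ} · P⁻¹, and e^{tJ} can be computed block-by-block.

A has Jordan form
J =
  [-2,  1]
  [ 0, -2]
(up to reordering of blocks).

Per-block formulas:
  For a 2×2 Jordan block J_2(-2): exp(t · J_2(-2)) = e^(-2t)·(I + t·N), where N is the 2×2 nilpotent shift.

After assembling e^{tJ} and conjugating by P, we get:

e^{tA} =
  [3*t*exp(-2*t) + exp(-2*t), 9*t*exp(-2*t)]
  [-t*exp(-2*t), -3*t*exp(-2*t) + exp(-2*t)]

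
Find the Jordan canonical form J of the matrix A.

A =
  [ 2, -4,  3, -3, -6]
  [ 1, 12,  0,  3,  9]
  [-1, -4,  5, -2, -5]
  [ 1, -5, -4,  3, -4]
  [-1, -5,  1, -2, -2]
J_3(4) ⊕ J_2(4)

The characteristic polynomial is
  det(x·I − A) = x^5 - 20*x^4 + 160*x^3 - 640*x^2 + 1280*x - 1024 = (x - 4)^5

Eigenvalues and multiplicities (the geometric multiplicity of λ is n − rank(A − λI), which equals the number of Jordan blocks for λ):
  λ = 4: algebraic multiplicity = 5, geometric multiplicity = 2

Determining the block sizes for each eigenvalue:
  λ = 4: with am = 5 and gm = 2, the partition is not yet determined (e.g. several partitions of 5 into 2 parts exist). Let N = A − (4)·I. Computing rank(N^1) = 3, rank(N^2) = 1, rank(N^3) = 0; the number of blocks of size ≥ j is rank(N^{j−1}) − rank(N^j), giving [2, 2, 1]. So we have 1 block(s) of size 3, 1 block(s) of size 2 → block sizes [3, 2]

Assembling the blocks gives a Jordan form
J =
  [4, 1, 0, 0, 0]
  [0, 4, 1, 0, 0]
  [0, 0, 4, 0, 0]
  [0, 0, 0, 4, 1]
  [0, 0, 0, 0, 4]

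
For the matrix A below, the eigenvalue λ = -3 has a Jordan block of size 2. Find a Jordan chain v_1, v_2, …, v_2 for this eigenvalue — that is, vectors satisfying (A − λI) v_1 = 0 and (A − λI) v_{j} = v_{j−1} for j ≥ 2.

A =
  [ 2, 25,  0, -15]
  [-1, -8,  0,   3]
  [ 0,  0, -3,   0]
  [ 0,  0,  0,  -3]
A Jordan chain for λ = -3 of length 2:
v_1 = (5, -1, 0, 0)ᵀ
v_2 = (1, 0, 0, 0)ᵀ

Let N = A − (-3)·I. We want v_2 with N^2 v_2 = 0 but N^1 v_2 ≠ 0; then v_{j-1} := N · v_j for j = 2, …, 2.

Pick v_2 = (1, 0, 0, 0)ᵀ.
Then v_1 = N · v_2 = (5, -1, 0, 0)ᵀ.

Sanity check: (A − (-3)·I) v_1 = (0, 0, 0, 0)ᵀ = 0. ✓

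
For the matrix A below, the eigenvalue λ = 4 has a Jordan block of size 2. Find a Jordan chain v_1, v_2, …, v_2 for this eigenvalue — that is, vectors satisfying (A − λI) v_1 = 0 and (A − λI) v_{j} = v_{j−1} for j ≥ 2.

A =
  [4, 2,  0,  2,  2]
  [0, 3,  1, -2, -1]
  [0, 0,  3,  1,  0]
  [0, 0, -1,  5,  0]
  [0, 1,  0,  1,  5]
A Jordan chain for λ = 4 of length 2:
v_1 = (2, -1, 0, 0, 1)ᵀ
v_2 = (0, 1, 0, 0, 0)ᵀ

Let N = A − (4)·I. We want v_2 with N^2 v_2 = 0 but N^1 v_2 ≠ 0; then v_{j-1} := N · v_j for j = 2, …, 2.

Pick v_2 = (0, 1, 0, 0, 0)ᵀ.
Then v_1 = N · v_2 = (2, -1, 0, 0, 1)ᵀ.

Sanity check: (A − (4)·I) v_1 = (0, 0, 0, 0, 0)ᵀ = 0. ✓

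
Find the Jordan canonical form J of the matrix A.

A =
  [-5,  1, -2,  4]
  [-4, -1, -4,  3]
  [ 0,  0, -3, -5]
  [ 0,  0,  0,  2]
J_2(-3) ⊕ J_1(-3) ⊕ J_1(2)

The characteristic polynomial is
  det(x·I − A) = x^4 + 7*x^3 + 9*x^2 - 27*x - 54 = (x - 2)*(x + 3)^3

Eigenvalues and multiplicities (the geometric multiplicity of λ is n − rank(A − λI), which equals the number of Jordan blocks for λ):
  λ = -3: algebraic multiplicity = 3, geometric multiplicity = 2
  λ = 2: algebraic multiplicity = 1, geometric multiplicity = 1

Determining the block sizes for each eigenvalue:
  λ = -3: 2 blocks summing to 3 forces exactly one block of size 2 and the rest size 1 → block sizes [2, 1]
  λ = 2: one block (gm = 1), so the single block has size am = 1 → block sizes [1]

Assembling the blocks gives a Jordan form
J =
  [-3,  1,  0, 0]
  [ 0, -3,  0, 0]
  [ 0,  0, -3, 0]
  [ 0,  0,  0, 2]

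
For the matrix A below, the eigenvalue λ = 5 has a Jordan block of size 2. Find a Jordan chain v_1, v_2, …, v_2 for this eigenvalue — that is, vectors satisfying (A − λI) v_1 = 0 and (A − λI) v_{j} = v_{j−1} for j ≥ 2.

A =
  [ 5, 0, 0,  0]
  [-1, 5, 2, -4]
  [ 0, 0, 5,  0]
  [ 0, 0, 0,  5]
A Jordan chain for λ = 5 of length 2:
v_1 = (0, -1, 0, 0)ᵀ
v_2 = (1, 0, 0, 0)ᵀ

Let N = A − (5)·I. We want v_2 with N^2 v_2 = 0 but N^1 v_2 ≠ 0; then v_{j-1} := N · v_j for j = 2, …, 2.

Pick v_2 = (1, 0, 0, 0)ᵀ.
Then v_1 = N · v_2 = (0, -1, 0, 0)ᵀ.

Sanity check: (A − (5)·I) v_1 = (0, 0, 0, 0)ᵀ = 0. ✓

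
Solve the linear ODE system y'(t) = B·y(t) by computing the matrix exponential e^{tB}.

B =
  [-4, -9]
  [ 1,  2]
e^{tB} =
  [-3*t*exp(-t) + exp(-t), -9*t*exp(-t)]
  [t*exp(-t), 3*t*exp(-t) + exp(-t)]

Strategy: write B = P · J · P⁻¹ where J is a Jordan canonical form, so e^{tB} = P · e^{tJ} · P⁻¹, and e^{tJ} can be computed block-by-block.

B has Jordan form
J =
  [-1,  1]
  [ 0, -1]
(up to reordering of blocks).

Per-block formulas:
  For a 2×2 Jordan block J_2(-1): exp(t · J_2(-1)) = e^(-1t)·(I + t·N), where N is the 2×2 nilpotent shift.

After assembling e^{tJ} and conjugating by P, we get:

e^{tB} =
  [-3*t*exp(-t) + exp(-t), -9*t*exp(-t)]
  [t*exp(-t), 3*t*exp(-t) + exp(-t)]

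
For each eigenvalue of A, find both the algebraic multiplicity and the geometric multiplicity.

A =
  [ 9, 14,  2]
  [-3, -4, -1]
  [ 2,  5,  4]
λ = 3: alg = 3, geom = 1

Step 1 — factor the characteristic polynomial to read off the algebraic multiplicities:
  χ_A(x) = (x - 3)^3

Step 2 — compute geometric multiplicities via the rank-nullity identity g(λ) = n − rank(A − λI):
  rank(A − (3)·I) = 2, so dim ker(A − (3)·I) = n − 2 = 1

Summary:
  λ = 3: algebraic multiplicity = 3, geometric multiplicity = 1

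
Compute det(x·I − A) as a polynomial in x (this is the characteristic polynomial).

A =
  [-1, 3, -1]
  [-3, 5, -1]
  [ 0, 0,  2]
x^3 - 6*x^2 + 12*x - 8

Expanding det(x·I − A) (e.g. by cofactor expansion or by noting that A is similar to its Jordan form J, which has the same characteristic polynomial as A) gives
  χ_A(x) = x^3 - 6*x^2 + 12*x - 8
which factors as (x - 2)^3. The eigenvalues (with algebraic multiplicities) are λ = 2 with multiplicity 3.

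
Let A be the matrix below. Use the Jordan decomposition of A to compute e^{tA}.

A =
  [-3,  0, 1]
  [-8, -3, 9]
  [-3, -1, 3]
e^{tA} =
  [t^2*exp(-t)/2 - 2*t*exp(-t) + exp(-t), -t^2*exp(-t)/2, t^2*exp(-t) + t*exp(-t)]
  [5*t^2*exp(-t)/2 - 8*t*exp(-t), -5*t^2*exp(-t)/2 - 2*t*exp(-t) + exp(-t), 5*t^2*exp(-t) + 9*t*exp(-t)]
  [t^2*exp(-t) - 3*t*exp(-t), -t^2*exp(-t) - t*exp(-t), 2*t^2*exp(-t) + 4*t*exp(-t) + exp(-t)]

Strategy: write A = P · J · P⁻¹ where J is a Jordan canonical form, so e^{tA} = P · e^{tJ} · P⁻¹, and e^{tJ} can be computed block-by-block.

A has Jordan form
J =
  [-1,  1,  0]
  [ 0, -1,  1]
  [ 0,  0, -1]
(up to reordering of blocks).

Per-block formulas:
  For a 3×3 Jordan block J_3(-1): exp(t · J_3(-1)) = e^(-1t)·(I + t·N + (t^2/2)·N^2), where N is the 3×3 nilpotent shift.

After assembling e^{tJ} and conjugating by P, we get:

e^{tA} =
  [t^2*exp(-t)/2 - 2*t*exp(-t) + exp(-t), -t^2*exp(-t)/2, t^2*exp(-t) + t*exp(-t)]
  [5*t^2*exp(-t)/2 - 8*t*exp(-t), -5*t^2*exp(-t)/2 - 2*t*exp(-t) + exp(-t), 5*t^2*exp(-t) + 9*t*exp(-t)]
  [t^2*exp(-t) - 3*t*exp(-t), -t^2*exp(-t) - t*exp(-t), 2*t^2*exp(-t) + 4*t*exp(-t) + exp(-t)]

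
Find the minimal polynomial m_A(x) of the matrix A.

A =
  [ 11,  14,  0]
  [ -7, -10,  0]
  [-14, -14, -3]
x^2 - x - 12

The characteristic polynomial is χ_A(x) = (x - 4)*(x + 3)^2, so the eigenvalues are known. The minimal polynomial is
  m_A(x) = Π_λ (x − λ)^{k_λ}
where k_λ is the size of the *largest* Jordan block for λ (equivalently, the smallest k with (A − λI)^k v = 0 for every generalised eigenvector v of λ).

  λ = -3: largest Jordan block has size 1, contributing (x + 3)
  λ = 4: largest Jordan block has size 1, contributing (x − 4)

So m_A(x) = (x - 4)*(x + 3) = x^2 - x - 12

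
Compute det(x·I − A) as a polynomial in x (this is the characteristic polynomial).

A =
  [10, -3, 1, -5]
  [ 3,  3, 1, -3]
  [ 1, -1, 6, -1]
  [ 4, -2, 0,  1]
x^4 - 20*x^3 + 150*x^2 - 500*x + 625

Expanding det(x·I − A) (e.g. by cofactor expansion or by noting that A is similar to its Jordan form J, which has the same characteristic polynomial as A) gives
  χ_A(x) = x^4 - 20*x^3 + 150*x^2 - 500*x + 625
which factors as (x - 5)^4. The eigenvalues (with algebraic multiplicities) are λ = 5 with multiplicity 4.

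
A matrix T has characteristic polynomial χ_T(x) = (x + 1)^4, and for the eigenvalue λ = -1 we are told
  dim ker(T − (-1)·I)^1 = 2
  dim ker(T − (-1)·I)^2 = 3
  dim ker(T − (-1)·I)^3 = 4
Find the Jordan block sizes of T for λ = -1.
Block sizes for λ = -1: [3, 1]

From the dimensions of kernels of powers, the number of Jordan blocks of size at least j is d_j − d_{j−1} where d_j = dim ker(N^j) (with d_0 = 0). Computing the differences gives [2, 1, 1].
The number of blocks of size exactly k is (#blocks of size ≥ k) − (#blocks of size ≥ k + 1), so the partition is: 1 block(s) of size 1, 1 block(s) of size 3.
In nonincreasing order the block sizes are [3, 1].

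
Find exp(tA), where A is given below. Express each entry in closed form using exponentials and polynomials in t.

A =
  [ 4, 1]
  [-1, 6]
e^{tA} =
  [-t*exp(5*t) + exp(5*t), t*exp(5*t)]
  [-t*exp(5*t), t*exp(5*t) + exp(5*t)]

Strategy: write A = P · J · P⁻¹ where J is a Jordan canonical form, so e^{tA} = P · e^{tJ} · P⁻¹, and e^{tJ} can be computed block-by-block.

A has Jordan form
J =
  [5, 1]
  [0, 5]
(up to reordering of blocks).

Per-block formulas:
  For a 2×2 Jordan block J_2(5): exp(t · J_2(5)) = e^(5t)·(I + t·N), where N is the 2×2 nilpotent shift.

After assembling e^{tJ} and conjugating by P, we get:

e^{tA} =
  [-t*exp(5*t) + exp(5*t), t*exp(5*t)]
  [-t*exp(5*t), t*exp(5*t) + exp(5*t)]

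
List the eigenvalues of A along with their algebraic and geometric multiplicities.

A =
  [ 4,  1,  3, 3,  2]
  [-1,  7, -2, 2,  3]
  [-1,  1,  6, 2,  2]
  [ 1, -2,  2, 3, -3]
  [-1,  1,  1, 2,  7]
λ = 5: alg = 3, geom = 2; λ = 6: alg = 2, geom = 1

Step 1 — factor the characteristic polynomial to read off the algebraic multiplicities:
  χ_A(x) = (x - 6)^2*(x - 5)^3

Step 2 — compute geometric multiplicities via the rank-nullity identity g(λ) = n − rank(A − λI):
  rank(A − (5)·I) = 3, so dim ker(A − (5)·I) = n − 3 = 2
  rank(A − (6)·I) = 4, so dim ker(A − (6)·I) = n − 4 = 1

Summary:
  λ = 5: algebraic multiplicity = 3, geometric multiplicity = 2
  λ = 6: algebraic multiplicity = 2, geometric multiplicity = 1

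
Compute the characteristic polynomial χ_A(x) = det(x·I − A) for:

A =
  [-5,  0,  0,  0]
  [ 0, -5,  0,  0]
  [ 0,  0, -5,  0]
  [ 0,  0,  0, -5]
x^4 + 20*x^3 + 150*x^2 + 500*x + 625

Expanding det(x·I − A) (e.g. by cofactor expansion or by noting that A is similar to its Jordan form J, which has the same characteristic polynomial as A) gives
  χ_A(x) = x^4 + 20*x^3 + 150*x^2 + 500*x + 625
which factors as (x + 5)^4. The eigenvalues (with algebraic multiplicities) are λ = -5 with multiplicity 4.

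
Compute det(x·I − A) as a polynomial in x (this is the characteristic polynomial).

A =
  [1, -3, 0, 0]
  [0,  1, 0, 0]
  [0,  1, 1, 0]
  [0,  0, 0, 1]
x^4 - 4*x^3 + 6*x^2 - 4*x + 1

Expanding det(x·I − A) (e.g. by cofactor expansion or by noting that A is similar to its Jordan form J, which has the same characteristic polynomial as A) gives
  χ_A(x) = x^4 - 4*x^3 + 6*x^2 - 4*x + 1
which factors as (x - 1)^4. The eigenvalues (with algebraic multiplicities) are λ = 1 with multiplicity 4.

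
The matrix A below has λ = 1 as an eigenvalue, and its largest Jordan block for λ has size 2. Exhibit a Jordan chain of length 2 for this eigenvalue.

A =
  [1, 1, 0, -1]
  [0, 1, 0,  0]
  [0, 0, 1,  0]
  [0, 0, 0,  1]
A Jordan chain for λ = 1 of length 2:
v_1 = (1, 0, 0, 0)ᵀ
v_2 = (0, 1, 0, 0)ᵀ

Let N = A − (1)·I. We want v_2 with N^2 v_2 = 0 but N^1 v_2 ≠ 0; then v_{j-1} := N · v_j for j = 2, …, 2.

Pick v_2 = (0, 1, 0, 0)ᵀ.
Then v_1 = N · v_2 = (1, 0, 0, 0)ᵀ.

Sanity check: (A − (1)·I) v_1 = (0, 0, 0, 0)ᵀ = 0. ✓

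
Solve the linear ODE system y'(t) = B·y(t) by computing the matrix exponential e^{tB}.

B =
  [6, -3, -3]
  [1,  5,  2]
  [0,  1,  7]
e^{tB} =
  [-3*t^2*exp(6*t)/2 + exp(6*t), -3*t*exp(6*t), -9*t^2*exp(6*t)/2 - 3*t*exp(6*t)]
  [-t^2*exp(6*t)/2 + t*exp(6*t), -t*exp(6*t) + exp(6*t), -3*t^2*exp(6*t)/2 + 2*t*exp(6*t)]
  [t^2*exp(6*t)/2, t*exp(6*t), 3*t^2*exp(6*t)/2 + t*exp(6*t) + exp(6*t)]

Strategy: write B = P · J · P⁻¹ where J is a Jordan canonical form, so e^{tB} = P · e^{tJ} · P⁻¹, and e^{tJ} can be computed block-by-block.

B has Jordan form
J =
  [6, 1, 0]
  [0, 6, 1]
  [0, 0, 6]
(up to reordering of blocks).

Per-block formulas:
  For a 3×3 Jordan block J_3(6): exp(t · J_3(6)) = e^(6t)·(I + t·N + (t^2/2)·N^2), where N is the 3×3 nilpotent shift.

After assembling e^{tJ} and conjugating by P, we get:

e^{tB} =
  [-3*t^2*exp(6*t)/2 + exp(6*t), -3*t*exp(6*t), -9*t^2*exp(6*t)/2 - 3*t*exp(6*t)]
  [-t^2*exp(6*t)/2 + t*exp(6*t), -t*exp(6*t) + exp(6*t), -3*t^2*exp(6*t)/2 + 2*t*exp(6*t)]
  [t^2*exp(6*t)/2, t*exp(6*t), 3*t^2*exp(6*t)/2 + t*exp(6*t) + exp(6*t)]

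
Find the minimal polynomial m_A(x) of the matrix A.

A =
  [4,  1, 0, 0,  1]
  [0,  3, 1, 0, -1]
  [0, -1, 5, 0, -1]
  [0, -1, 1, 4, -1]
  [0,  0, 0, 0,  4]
x^3 - 12*x^2 + 48*x - 64

The characteristic polynomial is χ_A(x) = (x - 4)^5, so the eigenvalues are known. The minimal polynomial is
  m_A(x) = Π_λ (x − λ)^{k_λ}
where k_λ is the size of the *largest* Jordan block for λ (equivalently, the smallest k with (A − λI)^k v = 0 for every generalised eigenvector v of λ).

  λ = 4: largest Jordan block has size 3, contributing (x − 4)^3

So m_A(x) = (x - 4)^3 = x^3 - 12*x^2 + 48*x - 64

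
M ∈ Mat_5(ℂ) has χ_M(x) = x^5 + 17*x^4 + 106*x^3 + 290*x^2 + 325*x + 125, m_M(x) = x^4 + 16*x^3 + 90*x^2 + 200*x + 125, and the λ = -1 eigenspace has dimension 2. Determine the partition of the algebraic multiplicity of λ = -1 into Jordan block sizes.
Block sizes for λ = -1: [1, 1]

Step 1 — from the characteristic polynomial, algebraic multiplicity of λ = -1 is 2. From dim ker(M − (-1)·I) = 2, there are exactly 2 Jordan blocks for λ = -1.
Step 2 — from the minimal polynomial, the factor (x + 1) tells us the largest block for λ = -1 has size 1.
Step 3 — with total size 2, 2 blocks, and largest block 1, the block sizes (in nonincreasing order) are [1, 1].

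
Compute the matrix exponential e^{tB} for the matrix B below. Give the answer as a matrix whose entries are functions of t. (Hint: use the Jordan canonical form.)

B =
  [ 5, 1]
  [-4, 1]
e^{tB} =
  [2*t*exp(3*t) + exp(3*t), t*exp(3*t)]
  [-4*t*exp(3*t), -2*t*exp(3*t) + exp(3*t)]

Strategy: write B = P · J · P⁻¹ where J is a Jordan canonical form, so e^{tB} = P · e^{tJ} · P⁻¹, and e^{tJ} can be computed block-by-block.

B has Jordan form
J =
  [3, 1]
  [0, 3]
(up to reordering of blocks).

Per-block formulas:
  For a 2×2 Jordan block J_2(3): exp(t · J_2(3)) = e^(3t)·(I + t·N), where N is the 2×2 nilpotent shift.

After assembling e^{tJ} and conjugating by P, we get:

e^{tB} =
  [2*t*exp(3*t) + exp(3*t), t*exp(3*t)]
  [-4*t*exp(3*t), -2*t*exp(3*t) + exp(3*t)]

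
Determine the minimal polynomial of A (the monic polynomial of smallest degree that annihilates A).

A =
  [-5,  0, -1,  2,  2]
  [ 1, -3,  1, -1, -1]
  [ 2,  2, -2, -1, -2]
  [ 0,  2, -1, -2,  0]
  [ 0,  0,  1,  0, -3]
x^3 + 9*x^2 + 27*x + 27

The characteristic polynomial is χ_A(x) = (x + 3)^5, so the eigenvalues are known. The minimal polynomial is
  m_A(x) = Π_λ (x − λ)^{k_λ}
where k_λ is the size of the *largest* Jordan block for λ (equivalently, the smallest k with (A − λI)^k v = 0 for every generalised eigenvector v of λ).

  λ = -3: largest Jordan block has size 3, contributing (x + 3)^3

So m_A(x) = (x + 3)^3 = x^3 + 9*x^2 + 27*x + 27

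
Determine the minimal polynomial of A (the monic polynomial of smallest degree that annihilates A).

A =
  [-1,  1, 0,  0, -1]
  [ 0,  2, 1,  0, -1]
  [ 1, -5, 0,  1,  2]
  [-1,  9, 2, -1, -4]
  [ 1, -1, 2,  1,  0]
x^3

The characteristic polynomial is χ_A(x) = x^5, so the eigenvalues are known. The minimal polynomial is
  m_A(x) = Π_λ (x − λ)^{k_λ}
where k_λ is the size of the *largest* Jordan block for λ (equivalently, the smallest k with (A − λI)^k v = 0 for every generalised eigenvector v of λ).

  λ = 0: largest Jordan block has size 3, contributing (x − 0)^3

So m_A(x) = x^3 = x^3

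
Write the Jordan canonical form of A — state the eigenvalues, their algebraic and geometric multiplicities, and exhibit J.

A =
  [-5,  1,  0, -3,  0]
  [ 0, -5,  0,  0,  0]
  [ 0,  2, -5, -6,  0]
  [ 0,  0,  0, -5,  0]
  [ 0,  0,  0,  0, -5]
J_2(-5) ⊕ J_1(-5) ⊕ J_1(-5) ⊕ J_1(-5)

The characteristic polynomial is
  det(x·I − A) = x^5 + 25*x^4 + 250*x^3 + 1250*x^2 + 3125*x + 3125 = (x + 5)^5

Eigenvalues and multiplicities (the geometric multiplicity of λ is n − rank(A − λI), which equals the number of Jordan blocks for λ):
  λ = -5: algebraic multiplicity = 5, geometric multiplicity = 4

Determining the block sizes for each eigenvalue:
  λ = -5: 4 blocks summing to 5 forces exactly one block of size 2 and the rest size 1 → block sizes [2, 1, 1, 1]

Assembling the blocks gives a Jordan form
J =
  [-5,  1,  0,  0,  0]
  [ 0, -5,  0,  0,  0]
  [ 0,  0, -5,  0,  0]
  [ 0,  0,  0, -5,  0]
  [ 0,  0,  0,  0, -5]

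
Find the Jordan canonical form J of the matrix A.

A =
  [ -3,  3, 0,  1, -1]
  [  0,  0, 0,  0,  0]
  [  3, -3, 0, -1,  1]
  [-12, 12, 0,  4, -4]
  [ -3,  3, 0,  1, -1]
J_2(0) ⊕ J_1(0) ⊕ J_1(0) ⊕ J_1(0)

The characteristic polynomial is
  det(x·I − A) = x^5

Eigenvalues and multiplicities (the geometric multiplicity of λ is n − rank(A − λI), which equals the number of Jordan blocks for λ):
  λ = 0: algebraic multiplicity = 5, geometric multiplicity = 4

Determining the block sizes for each eigenvalue:
  λ = 0: 4 blocks summing to 5 forces exactly one block of size 2 and the rest size 1 → block sizes [2, 1, 1, 1]

Assembling the blocks gives a Jordan form
J =
  [0, 1, 0, 0, 0]
  [0, 0, 0, 0, 0]
  [0, 0, 0, 0, 0]
  [0, 0, 0, 0, 0]
  [0, 0, 0, 0, 0]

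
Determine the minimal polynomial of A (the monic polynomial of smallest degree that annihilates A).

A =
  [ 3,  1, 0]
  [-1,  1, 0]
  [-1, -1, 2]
x^2 - 4*x + 4

The characteristic polynomial is χ_A(x) = (x - 2)^3, so the eigenvalues are known. The minimal polynomial is
  m_A(x) = Π_λ (x − λ)^{k_λ}
where k_λ is the size of the *largest* Jordan block for λ (equivalently, the smallest k with (A − λI)^k v = 0 for every generalised eigenvector v of λ).

  λ = 2: largest Jordan block has size 2, contributing (x − 2)^2

So m_A(x) = (x - 2)^2 = x^2 - 4*x + 4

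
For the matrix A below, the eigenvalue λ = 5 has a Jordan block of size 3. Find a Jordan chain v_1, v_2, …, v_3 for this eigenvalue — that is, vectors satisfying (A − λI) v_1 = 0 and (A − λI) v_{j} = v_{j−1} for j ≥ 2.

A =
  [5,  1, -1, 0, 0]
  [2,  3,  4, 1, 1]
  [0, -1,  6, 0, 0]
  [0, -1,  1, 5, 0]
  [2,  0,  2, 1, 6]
A Jordan chain for λ = 5 of length 3:
v_1 = (2, -2, -2, -2, 2)ᵀ
v_2 = (0, 2, 0, 0, 2)ᵀ
v_3 = (1, 0, 0, 0, 0)ᵀ

Let N = A − (5)·I. We want v_3 with N^3 v_3 = 0 but N^2 v_3 ≠ 0; then v_{j-1} := N · v_j for j = 3, …, 2.

Pick v_3 = (1, 0, 0, 0, 0)ᵀ.
Then v_2 = N · v_3 = (0, 2, 0, 0, 2)ᵀ.
Then v_1 = N · v_2 = (2, -2, -2, -2, 2)ᵀ.

Sanity check: (A − (5)·I) v_1 = (0, 0, 0, 0, 0)ᵀ = 0. ✓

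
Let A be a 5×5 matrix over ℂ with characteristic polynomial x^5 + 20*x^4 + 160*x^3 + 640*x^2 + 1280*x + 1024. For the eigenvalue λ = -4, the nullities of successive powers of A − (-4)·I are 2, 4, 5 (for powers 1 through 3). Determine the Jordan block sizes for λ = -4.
Block sizes for λ = -4: [3, 2]

From the dimensions of kernels of powers, the number of Jordan blocks of size at least j is d_j − d_{j−1} where d_j = dim ker(N^j) (with d_0 = 0). Computing the differences gives [2, 2, 1].
The number of blocks of size exactly k is (#blocks of size ≥ k) − (#blocks of size ≥ k + 1), so the partition is: 1 block(s) of size 2, 1 block(s) of size 3.
In nonincreasing order the block sizes are [3, 2].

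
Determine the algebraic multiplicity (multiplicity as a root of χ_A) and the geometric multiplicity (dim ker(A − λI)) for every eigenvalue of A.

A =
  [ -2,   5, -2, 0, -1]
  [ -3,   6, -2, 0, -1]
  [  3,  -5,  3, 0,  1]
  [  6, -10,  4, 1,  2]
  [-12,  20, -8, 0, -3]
λ = 1: alg = 5, geom = 4

Step 1 — factor the characteristic polynomial to read off the algebraic multiplicities:
  χ_A(x) = (x - 1)^5

Step 2 — compute geometric multiplicities via the rank-nullity identity g(λ) = n − rank(A − λI):
  rank(A − (1)·I) = 1, so dim ker(A − (1)·I) = n − 1 = 4

Summary:
  λ = 1: algebraic multiplicity = 5, geometric multiplicity = 4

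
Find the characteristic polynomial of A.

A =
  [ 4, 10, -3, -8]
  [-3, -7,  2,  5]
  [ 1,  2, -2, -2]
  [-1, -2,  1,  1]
x^4 + 4*x^3 + 6*x^2 + 4*x + 1

Expanding det(x·I − A) (e.g. by cofactor expansion or by noting that A is similar to its Jordan form J, which has the same characteristic polynomial as A) gives
  χ_A(x) = x^4 + 4*x^3 + 6*x^2 + 4*x + 1
which factors as (x + 1)^4. The eigenvalues (with algebraic multiplicities) are λ = -1 with multiplicity 4.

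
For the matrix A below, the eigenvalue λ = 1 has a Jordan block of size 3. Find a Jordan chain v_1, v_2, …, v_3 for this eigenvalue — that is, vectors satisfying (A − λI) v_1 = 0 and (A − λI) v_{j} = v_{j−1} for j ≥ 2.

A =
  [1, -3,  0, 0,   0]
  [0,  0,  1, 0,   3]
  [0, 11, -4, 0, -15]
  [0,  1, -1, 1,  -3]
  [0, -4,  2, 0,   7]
A Jordan chain for λ = 1 of length 3:
v_1 = (3, 0, -6, 0, 2)ᵀ
v_2 = (-3, -1, 11, 1, -4)ᵀ
v_3 = (0, 1, 0, 0, 0)ᵀ

Let N = A − (1)·I. We want v_3 with N^3 v_3 = 0 but N^2 v_3 ≠ 0; then v_{j-1} := N · v_j for j = 3, …, 2.

Pick v_3 = (0, 1, 0, 0, 0)ᵀ.
Then v_2 = N · v_3 = (-3, -1, 11, 1, -4)ᵀ.
Then v_1 = N · v_2 = (3, 0, -6, 0, 2)ᵀ.

Sanity check: (A − (1)·I) v_1 = (0, 0, 0, 0, 0)ᵀ = 0. ✓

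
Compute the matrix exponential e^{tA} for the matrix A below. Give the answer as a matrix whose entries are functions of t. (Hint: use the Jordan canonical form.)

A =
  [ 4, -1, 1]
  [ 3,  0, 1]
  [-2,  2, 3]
e^{tA} =
  [-t*exp(3*t) + 2*exp(3*t) - exp(t), t*exp(3*t) - exp(3*t) + exp(t), t*exp(3*t)]
  [-t*exp(3*t) + 2*exp(3*t) - 2*exp(t), t*exp(3*t) - exp(3*t) + 2*exp(t), t*exp(3*t)]
  [-exp(3*t) + exp(t), exp(3*t) - exp(t), exp(3*t)]

Strategy: write A = P · J · P⁻¹ where J is a Jordan canonical form, so e^{tA} = P · e^{tJ} · P⁻¹, and e^{tJ} can be computed block-by-block.

A has Jordan form
J =
  [1, 0, 0]
  [0, 3, 1]
  [0, 0, 3]
(up to reordering of blocks).

Per-block formulas:
  For a 1×1 block at λ = 1: exp(t · [1]) = [e^(1t)].
  For a 2×2 Jordan block J_2(3): exp(t · J_2(3)) = e^(3t)·(I + t·N), where N is the 2×2 nilpotent shift.

After assembling e^{tJ} and conjugating by P, we get:

e^{tA} =
  [-t*exp(3*t) + 2*exp(3*t) - exp(t), t*exp(3*t) - exp(3*t) + exp(t), t*exp(3*t)]
  [-t*exp(3*t) + 2*exp(3*t) - 2*exp(t), t*exp(3*t) - exp(3*t) + 2*exp(t), t*exp(3*t)]
  [-exp(3*t) + exp(t), exp(3*t) - exp(t), exp(3*t)]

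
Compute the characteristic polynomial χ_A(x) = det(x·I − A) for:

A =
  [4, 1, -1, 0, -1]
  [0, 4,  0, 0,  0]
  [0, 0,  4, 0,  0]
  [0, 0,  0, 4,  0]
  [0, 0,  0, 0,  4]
x^5 - 20*x^4 + 160*x^3 - 640*x^2 + 1280*x - 1024

Expanding det(x·I − A) (e.g. by cofactor expansion or by noting that A is similar to its Jordan form J, which has the same characteristic polynomial as A) gives
  χ_A(x) = x^5 - 20*x^4 + 160*x^3 - 640*x^2 + 1280*x - 1024
which factors as (x - 4)^5. The eigenvalues (with algebraic multiplicities) are λ = 4 with multiplicity 5.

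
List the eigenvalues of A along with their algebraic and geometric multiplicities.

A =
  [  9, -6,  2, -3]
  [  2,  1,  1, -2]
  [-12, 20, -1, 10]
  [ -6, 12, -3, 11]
λ = 5: alg = 4, geom = 2

Step 1 — factor the characteristic polynomial to read off the algebraic multiplicities:
  χ_A(x) = (x - 5)^4

Step 2 — compute geometric multiplicities via the rank-nullity identity g(λ) = n − rank(A − λI):
  rank(A − (5)·I) = 2, so dim ker(A − (5)·I) = n − 2 = 2

Summary:
  λ = 5: algebraic multiplicity = 4, geometric multiplicity = 2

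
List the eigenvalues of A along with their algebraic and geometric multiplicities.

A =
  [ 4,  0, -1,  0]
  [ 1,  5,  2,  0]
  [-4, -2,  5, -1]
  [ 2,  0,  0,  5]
λ = 4: alg = 1, geom = 1; λ = 5: alg = 3, geom = 1

Step 1 — factor the characteristic polynomial to read off the algebraic multiplicities:
  χ_A(x) = (x - 5)^3*(x - 4)

Step 2 — compute geometric multiplicities via the rank-nullity identity g(λ) = n − rank(A − λI):
  rank(A − (4)·I) = 3, so dim ker(A − (4)·I) = n − 3 = 1
  rank(A − (5)·I) = 3, so dim ker(A − (5)·I) = n − 3 = 1

Summary:
  λ = 4: algebraic multiplicity = 1, geometric multiplicity = 1
  λ = 5: algebraic multiplicity = 3, geometric multiplicity = 1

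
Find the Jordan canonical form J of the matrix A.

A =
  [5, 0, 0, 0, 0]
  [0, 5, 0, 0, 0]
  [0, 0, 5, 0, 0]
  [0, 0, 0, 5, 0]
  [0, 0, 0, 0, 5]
J_1(5) ⊕ J_1(5) ⊕ J_1(5) ⊕ J_1(5) ⊕ J_1(5)

The characteristic polynomial is
  det(x·I − A) = x^5 - 25*x^4 + 250*x^3 - 1250*x^2 + 3125*x - 3125 = (x - 5)^5

Eigenvalues and multiplicities (the geometric multiplicity of λ is n − rank(A − λI), which equals the number of Jordan blocks for λ):
  λ = 5: algebraic multiplicity = 5, geometric multiplicity = 5

Determining the block sizes for each eigenvalue:
  λ = 5: gm = am = 5, so every block has size 1 → block sizes [1, 1, 1, 1, 1]

Assembling the blocks gives a Jordan form
J =
  [5, 0, 0, 0, 0]
  [0, 5, 0, 0, 0]
  [0, 0, 5, 0, 0]
  [0, 0, 0, 5, 0]
  [0, 0, 0, 0, 5]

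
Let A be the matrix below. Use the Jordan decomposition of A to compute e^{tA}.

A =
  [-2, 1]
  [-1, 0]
e^{tA} =
  [-t*exp(-t) + exp(-t), t*exp(-t)]
  [-t*exp(-t), t*exp(-t) + exp(-t)]

Strategy: write A = P · J · P⁻¹ where J is a Jordan canonical form, so e^{tA} = P · e^{tJ} · P⁻¹, and e^{tJ} can be computed block-by-block.

A has Jordan form
J =
  [-1,  1]
  [ 0, -1]
(up to reordering of blocks).

Per-block formulas:
  For a 2×2 Jordan block J_2(-1): exp(t · J_2(-1)) = e^(-1t)·(I + t·N), where N is the 2×2 nilpotent shift.

After assembling e^{tJ} and conjugating by P, we get:

e^{tA} =
  [-t*exp(-t) + exp(-t), t*exp(-t)]
  [-t*exp(-t), t*exp(-t) + exp(-t)]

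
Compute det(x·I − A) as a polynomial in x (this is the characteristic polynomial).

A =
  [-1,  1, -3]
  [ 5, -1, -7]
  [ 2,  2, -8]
x^3 + 10*x^2 + 32*x + 32

Expanding det(x·I − A) (e.g. by cofactor expansion or by noting that A is similar to its Jordan form J, which has the same characteristic polynomial as A) gives
  χ_A(x) = x^3 + 10*x^2 + 32*x + 32
which factors as (x + 2)*(x + 4)^2. The eigenvalues (with algebraic multiplicities) are λ = -4 with multiplicity 2, λ = -2 with multiplicity 1.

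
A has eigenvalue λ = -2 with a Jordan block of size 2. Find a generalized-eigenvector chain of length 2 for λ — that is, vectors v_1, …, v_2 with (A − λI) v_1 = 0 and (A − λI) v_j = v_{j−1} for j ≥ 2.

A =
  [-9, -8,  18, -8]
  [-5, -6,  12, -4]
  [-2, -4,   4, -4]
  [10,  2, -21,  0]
A Jordan chain for λ = -2 of length 2:
v_1 = (-8, -4, -4, 2)ᵀ
v_2 = (0, 1, 0, 0)ᵀ

Let N = A − (-2)·I. We want v_2 with N^2 v_2 = 0 but N^1 v_2 ≠ 0; then v_{j-1} := N · v_j for j = 2, …, 2.

Pick v_2 = (0, 1, 0, 0)ᵀ.
Then v_1 = N · v_2 = (-8, -4, -4, 2)ᵀ.

Sanity check: (A − (-2)·I) v_1 = (0, 0, 0, 0)ᵀ = 0. ✓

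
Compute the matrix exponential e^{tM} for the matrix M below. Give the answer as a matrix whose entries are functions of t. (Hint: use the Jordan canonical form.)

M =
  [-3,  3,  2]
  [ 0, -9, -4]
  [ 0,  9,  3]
e^{tM} =
  [exp(-3*t), 3*t*exp(-3*t), 2*t*exp(-3*t)]
  [0, -6*t*exp(-3*t) + exp(-3*t), -4*t*exp(-3*t)]
  [0, 9*t*exp(-3*t), 6*t*exp(-3*t) + exp(-3*t)]

Strategy: write M = P · J · P⁻¹ where J is a Jordan canonical form, so e^{tM} = P · e^{tJ} · P⁻¹, and e^{tJ} can be computed block-by-block.

M has Jordan form
J =
  [-3,  1,  0]
  [ 0, -3,  0]
  [ 0,  0, -3]
(up to reordering of blocks).

Per-block formulas:
  For a 1×1 block at λ = -3: exp(t · [-3]) = [e^(-3t)].
  For a 2×2 Jordan block J_2(-3): exp(t · J_2(-3)) = e^(-3t)·(I + t·N), where N is the 2×2 nilpotent shift.

After assembling e^{tJ} and conjugating by P, we get:

e^{tM} =
  [exp(-3*t), 3*t*exp(-3*t), 2*t*exp(-3*t)]
  [0, -6*t*exp(-3*t) + exp(-3*t), -4*t*exp(-3*t)]
  [0, 9*t*exp(-3*t), 6*t*exp(-3*t) + exp(-3*t)]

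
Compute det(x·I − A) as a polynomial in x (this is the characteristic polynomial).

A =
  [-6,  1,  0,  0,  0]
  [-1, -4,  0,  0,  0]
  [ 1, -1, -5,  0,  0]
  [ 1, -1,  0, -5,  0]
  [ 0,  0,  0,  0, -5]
x^5 + 25*x^4 + 250*x^3 + 1250*x^2 + 3125*x + 3125

Expanding det(x·I − A) (e.g. by cofactor expansion or by noting that A is similar to its Jordan form J, which has the same characteristic polynomial as A) gives
  χ_A(x) = x^5 + 25*x^4 + 250*x^3 + 1250*x^2 + 3125*x + 3125
which factors as (x + 5)^5. The eigenvalues (with algebraic multiplicities) are λ = -5 with multiplicity 5.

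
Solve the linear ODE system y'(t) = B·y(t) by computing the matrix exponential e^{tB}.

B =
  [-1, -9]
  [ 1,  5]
e^{tB} =
  [-3*t*exp(2*t) + exp(2*t), -9*t*exp(2*t)]
  [t*exp(2*t), 3*t*exp(2*t) + exp(2*t)]

Strategy: write B = P · J · P⁻¹ where J is a Jordan canonical form, so e^{tB} = P · e^{tJ} · P⁻¹, and e^{tJ} can be computed block-by-block.

B has Jordan form
J =
  [2, 1]
  [0, 2]
(up to reordering of blocks).

Per-block formulas:
  For a 2×2 Jordan block J_2(2): exp(t · J_2(2)) = e^(2t)·(I + t·N), where N is the 2×2 nilpotent shift.

After assembling e^{tJ} and conjugating by P, we get:

e^{tB} =
  [-3*t*exp(2*t) + exp(2*t), -9*t*exp(2*t)]
  [t*exp(2*t), 3*t*exp(2*t) + exp(2*t)]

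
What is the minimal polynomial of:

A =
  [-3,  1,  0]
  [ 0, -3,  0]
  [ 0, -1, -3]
x^2 + 6*x + 9

The characteristic polynomial is χ_A(x) = (x + 3)^3, so the eigenvalues are known. The minimal polynomial is
  m_A(x) = Π_λ (x − λ)^{k_λ}
where k_λ is the size of the *largest* Jordan block for λ (equivalently, the smallest k with (A − λI)^k v = 0 for every generalised eigenvector v of λ).

  λ = -3: largest Jordan block has size 2, contributing (x + 3)^2

So m_A(x) = (x + 3)^2 = x^2 + 6*x + 9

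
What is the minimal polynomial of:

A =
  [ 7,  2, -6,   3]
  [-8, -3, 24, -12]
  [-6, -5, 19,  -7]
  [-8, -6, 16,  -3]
x^2 - 10*x + 25

The characteristic polynomial is χ_A(x) = (x - 5)^4, so the eigenvalues are known. The minimal polynomial is
  m_A(x) = Π_λ (x − λ)^{k_λ}
where k_λ is the size of the *largest* Jordan block for λ (equivalently, the smallest k with (A − λI)^k v = 0 for every generalised eigenvector v of λ).

  λ = 5: largest Jordan block has size 2, contributing (x − 5)^2

So m_A(x) = (x - 5)^2 = x^2 - 10*x + 25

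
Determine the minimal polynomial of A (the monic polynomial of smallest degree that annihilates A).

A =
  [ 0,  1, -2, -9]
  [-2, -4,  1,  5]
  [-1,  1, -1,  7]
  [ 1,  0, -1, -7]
x^2 + 6*x + 9

The characteristic polynomial is χ_A(x) = (x + 3)^4, so the eigenvalues are known. The minimal polynomial is
  m_A(x) = Π_λ (x − λ)^{k_λ}
where k_λ is the size of the *largest* Jordan block for λ (equivalently, the smallest k with (A − λI)^k v = 0 for every generalised eigenvector v of λ).

  λ = -3: largest Jordan block has size 2, contributing (x + 3)^2

So m_A(x) = (x + 3)^2 = x^2 + 6*x + 9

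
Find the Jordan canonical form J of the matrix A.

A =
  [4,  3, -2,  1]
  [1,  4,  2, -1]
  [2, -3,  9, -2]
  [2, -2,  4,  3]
J_3(5) ⊕ J_1(5)

The characteristic polynomial is
  det(x·I − A) = x^4 - 20*x^3 + 150*x^2 - 500*x + 625 = (x - 5)^4

Eigenvalues and multiplicities (the geometric multiplicity of λ is n − rank(A − λI), which equals the number of Jordan blocks for λ):
  λ = 5: algebraic multiplicity = 4, geometric multiplicity = 2

Determining the block sizes for each eigenvalue:
  λ = 5: with am = 4 and gm = 2, the partition is not yet determined (e.g. several partitions of 4 into 2 parts exist). Let N = A − (5)·I. Computing rank(N^1) = 2, rank(N^2) = 1, rank(N^3) = 0; the number of blocks of size ≥ j is rank(N^{j−1}) − rank(N^j), giving [2, 1, 1]. So we have 1 block(s) of size 3, 1 block(s) of size 1 → block sizes [3, 1]

Assembling the blocks gives a Jordan form
J =
  [5, 1, 0, 0]
  [0, 5, 1, 0]
  [0, 0, 5, 0]
  [0, 0, 0, 5]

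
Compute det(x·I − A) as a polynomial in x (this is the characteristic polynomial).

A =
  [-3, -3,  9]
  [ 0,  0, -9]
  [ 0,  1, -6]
x^3 + 9*x^2 + 27*x + 27

Expanding det(x·I − A) (e.g. by cofactor expansion or by noting that A is similar to its Jordan form J, which has the same characteristic polynomial as A) gives
  χ_A(x) = x^3 + 9*x^2 + 27*x + 27
which factors as (x + 3)^3. The eigenvalues (with algebraic multiplicities) are λ = -3 with multiplicity 3.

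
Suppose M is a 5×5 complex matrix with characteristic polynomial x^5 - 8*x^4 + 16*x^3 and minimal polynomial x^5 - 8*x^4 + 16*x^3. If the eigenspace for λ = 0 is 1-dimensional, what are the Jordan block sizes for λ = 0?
Block sizes for λ = 0: [3]

Step 1 — from the characteristic polynomial, algebraic multiplicity of λ = 0 is 3. From dim ker(M − (0)·I) = 1, there are exactly 1 Jordan blocks for λ = 0.
Step 2 — from the minimal polynomial, the factor (x − 0)^3 tells us the largest block for λ = 0 has size 3.
Step 3 — with total size 3, 1 blocks, and largest block 3, the block sizes (in nonincreasing order) are [3].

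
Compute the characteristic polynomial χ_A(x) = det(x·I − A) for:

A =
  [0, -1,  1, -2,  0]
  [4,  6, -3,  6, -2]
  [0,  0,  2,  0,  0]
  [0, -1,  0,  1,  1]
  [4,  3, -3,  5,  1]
x^5 - 10*x^4 + 40*x^3 - 80*x^2 + 80*x - 32

Expanding det(x·I − A) (e.g. by cofactor expansion or by noting that A is similar to its Jordan form J, which has the same characteristic polynomial as A) gives
  χ_A(x) = x^5 - 10*x^4 + 40*x^3 - 80*x^2 + 80*x - 32
which factors as (x - 2)^5. The eigenvalues (with algebraic multiplicities) are λ = 2 with multiplicity 5.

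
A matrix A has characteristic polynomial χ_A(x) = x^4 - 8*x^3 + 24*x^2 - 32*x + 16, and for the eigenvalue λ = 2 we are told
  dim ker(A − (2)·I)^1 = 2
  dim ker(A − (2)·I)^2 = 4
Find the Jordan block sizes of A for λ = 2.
Block sizes for λ = 2: [2, 2]

From the dimensions of kernels of powers, the number of Jordan blocks of size at least j is d_j − d_{j−1} where d_j = dim ker(N^j) (with d_0 = 0). Computing the differences gives [2, 2].
The number of blocks of size exactly k is (#blocks of size ≥ k) − (#blocks of size ≥ k + 1), so the partition is: 2 block(s) of size 2.
In nonincreasing order the block sizes are [2, 2].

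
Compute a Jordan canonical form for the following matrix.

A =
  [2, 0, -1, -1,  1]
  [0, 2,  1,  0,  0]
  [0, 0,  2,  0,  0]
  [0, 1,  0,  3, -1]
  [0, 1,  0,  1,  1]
J_3(2) ⊕ J_2(2)

The characteristic polynomial is
  det(x·I − A) = x^5 - 10*x^4 + 40*x^3 - 80*x^2 + 80*x - 32 = (x - 2)^5

Eigenvalues and multiplicities (the geometric multiplicity of λ is n − rank(A − λI), which equals the number of Jordan blocks for λ):
  λ = 2: algebraic multiplicity = 5, geometric multiplicity = 2

Determining the block sizes for each eigenvalue:
  λ = 2: with am = 5 and gm = 2, the partition is not yet determined (e.g. several partitions of 5 into 2 parts exist). Let N = A − (2)·I. Computing rank(N^1) = 3, rank(N^2) = 1, rank(N^3) = 0; the number of blocks of size ≥ j is rank(N^{j−1}) − rank(N^j), giving [2, 2, 1]. So we have 1 block(s) of size 3, 1 block(s) of size 2 → block sizes [3, 2]

Assembling the blocks gives a Jordan form
J =
  [2, 1, 0, 0, 0]
  [0, 2, 1, 0, 0]
  [0, 0, 2, 0, 0]
  [0, 0, 0, 2, 1]
  [0, 0, 0, 0, 2]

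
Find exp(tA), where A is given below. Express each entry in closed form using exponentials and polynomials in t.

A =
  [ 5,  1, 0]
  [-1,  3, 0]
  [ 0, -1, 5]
e^{tA} =
  [t*exp(4*t) + exp(4*t), t*exp(4*t), 0]
  [-t*exp(4*t), -t*exp(4*t) + exp(4*t), 0]
  [-t*exp(4*t) + exp(5*t) - exp(4*t), -t*exp(4*t), exp(5*t)]

Strategy: write A = P · J · P⁻¹ where J is a Jordan canonical form, so e^{tA} = P · e^{tJ} · P⁻¹, and e^{tJ} can be computed block-by-block.

A has Jordan form
J =
  [4, 1, 0]
  [0, 4, 0]
  [0, 0, 5]
(up to reordering of blocks).

Per-block formulas:
  For a 1×1 block at λ = 5: exp(t · [5]) = [e^(5t)].
  For a 2×2 Jordan block J_2(4): exp(t · J_2(4)) = e^(4t)·(I + t·N), where N is the 2×2 nilpotent shift.

After assembling e^{tJ} and conjugating by P, we get:

e^{tA} =
  [t*exp(4*t) + exp(4*t), t*exp(4*t), 0]
  [-t*exp(4*t), -t*exp(4*t) + exp(4*t), 0]
  [-t*exp(4*t) + exp(5*t) - exp(4*t), -t*exp(4*t), exp(5*t)]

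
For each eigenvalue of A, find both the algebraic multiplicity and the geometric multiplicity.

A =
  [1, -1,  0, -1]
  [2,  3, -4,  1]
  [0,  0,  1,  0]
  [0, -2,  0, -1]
λ = 1: alg = 4, geom = 2

Step 1 — factor the characteristic polynomial to read off the algebraic multiplicities:
  χ_A(x) = (x - 1)^4

Step 2 — compute geometric multiplicities via the rank-nullity identity g(λ) = n − rank(A − λI):
  rank(A − (1)·I) = 2, so dim ker(A − (1)·I) = n − 2 = 2

Summary:
  λ = 1: algebraic multiplicity = 4, geometric multiplicity = 2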